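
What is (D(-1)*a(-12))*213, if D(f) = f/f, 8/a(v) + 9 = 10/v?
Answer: -10224/59 ≈ -173.29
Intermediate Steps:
a(v) = 8/(-9 + 10/v)
D(f) = 1
(D(-1)*a(-12))*213 = (1*(-8*(-12)/(-10 + 9*(-12))))*213 = (1*(-8*(-12)/(-10 - 108)))*213 = (1*(-8*(-12)/(-118)))*213 = (1*(-8*(-12)*(-1/118)))*213 = (1*(-48/59))*213 = -48/59*213 = -10224/59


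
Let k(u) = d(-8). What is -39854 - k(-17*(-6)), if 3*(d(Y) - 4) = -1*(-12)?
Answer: -39862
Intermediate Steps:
d(Y) = 8 (d(Y) = 4 + (-1*(-12))/3 = 4 + (1/3)*12 = 4 + 4 = 8)
k(u) = 8
-39854 - k(-17*(-6)) = -39854 - 1*8 = -39854 - 8 = -39862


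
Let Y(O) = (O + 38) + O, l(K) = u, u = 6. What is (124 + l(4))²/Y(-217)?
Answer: -4225/99 ≈ -42.677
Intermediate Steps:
l(K) = 6
Y(O) = 38 + 2*O (Y(O) = (38 + O) + O = 38 + 2*O)
(124 + l(4))²/Y(-217) = (124 + 6)²/(38 + 2*(-217)) = 130²/(38 - 434) = 16900/(-396) = 16900*(-1/396) = -4225/99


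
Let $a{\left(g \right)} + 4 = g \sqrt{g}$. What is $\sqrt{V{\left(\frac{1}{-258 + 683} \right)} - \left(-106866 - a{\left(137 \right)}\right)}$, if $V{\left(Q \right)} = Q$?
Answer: $\frac{\sqrt{772077967 + 989825 \sqrt{137}}}{85} \approx 329.34$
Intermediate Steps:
$a{\left(g \right)} = -4 + g^{\frac{3}{2}}$ ($a{\left(g \right)} = -4 + g \sqrt{g} = -4 + g^{\frac{3}{2}}$)
$\sqrt{V{\left(\frac{1}{-258 + 683} \right)} - \left(-106866 - a{\left(137 \right)}\right)} = \sqrt{\frac{1}{-258 + 683} + \left(\left(\left(-4 + 137^{\frac{3}{2}}\right) + 65110\right) - -41756\right)} = \sqrt{\frac{1}{425} + \left(\left(\left(-4 + 137 \sqrt{137}\right) + 65110\right) + 41756\right)} = \sqrt{\frac{1}{425} + \left(\left(65106 + 137 \sqrt{137}\right) + 41756\right)} = \sqrt{\frac{1}{425} + \left(106862 + 137 \sqrt{137}\right)} = \sqrt{\frac{45416351}{425} + 137 \sqrt{137}}$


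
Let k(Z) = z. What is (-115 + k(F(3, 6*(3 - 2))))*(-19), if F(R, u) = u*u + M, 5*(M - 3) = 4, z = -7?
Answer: 2318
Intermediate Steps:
M = 19/5 (M = 3 + (1/5)*4 = 3 + 4/5 = 19/5 ≈ 3.8000)
F(R, u) = 19/5 + u**2 (F(R, u) = u*u + 19/5 = u**2 + 19/5 = 19/5 + u**2)
k(Z) = -7
(-115 + k(F(3, 6*(3 - 2))))*(-19) = (-115 - 7)*(-19) = -122*(-19) = 2318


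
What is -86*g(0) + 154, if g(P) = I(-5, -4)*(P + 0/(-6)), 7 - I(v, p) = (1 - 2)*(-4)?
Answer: 154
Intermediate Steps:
I(v, p) = 3 (I(v, p) = 7 - (1 - 2)*(-4) = 7 - (-1)*(-4) = 7 - 1*4 = 7 - 4 = 3)
g(P) = 3*P (g(P) = 3*(P + 0/(-6)) = 3*(P + 0*(-⅙)) = 3*(P + 0) = 3*P)
-86*g(0) + 154 = -258*0 + 154 = -86*0 + 154 = 0 + 154 = 154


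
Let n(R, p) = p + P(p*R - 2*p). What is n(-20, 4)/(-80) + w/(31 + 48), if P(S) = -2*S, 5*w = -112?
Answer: -4003/1580 ≈ -2.5335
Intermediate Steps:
w = -112/5 (w = (1/5)*(-112) = -112/5 ≈ -22.400)
n(R, p) = 5*p - 2*R*p (n(R, p) = p - 2*(p*R - 2*p) = p - 2*(R*p - 2*p) = p - 2*(-2*p + R*p) = p + (4*p - 2*R*p) = 5*p - 2*R*p)
n(-20, 4)/(-80) + w/(31 + 48) = (4*(5 - 2*(-20)))/(-80) - 112/(5*(31 + 48)) = (4*(5 + 40))*(-1/80) - 112/5/79 = (4*45)*(-1/80) - 112/5*1/79 = 180*(-1/80) - 112/395 = -9/4 - 112/395 = -4003/1580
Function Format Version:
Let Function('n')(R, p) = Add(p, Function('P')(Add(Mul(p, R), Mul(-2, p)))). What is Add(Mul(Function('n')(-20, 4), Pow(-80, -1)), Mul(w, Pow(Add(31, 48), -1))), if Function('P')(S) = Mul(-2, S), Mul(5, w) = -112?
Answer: Rational(-4003, 1580) ≈ -2.5335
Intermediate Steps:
w = Rational(-112, 5) (w = Mul(Rational(1, 5), -112) = Rational(-112, 5) ≈ -22.400)
Function('n')(R, p) = Add(Mul(5, p), Mul(-2, R, p)) (Function('n')(R, p) = Add(p, Mul(-2, Add(Mul(p, R), Mul(-2, p)))) = Add(p, Mul(-2, Add(Mul(R, p), Mul(-2, p)))) = Add(p, Mul(-2, Add(Mul(-2, p), Mul(R, p)))) = Add(p, Add(Mul(4, p), Mul(-2, R, p))) = Add(Mul(5, p), Mul(-2, R, p)))
Add(Mul(Function('n')(-20, 4), Pow(-80, -1)), Mul(w, Pow(Add(31, 48), -1))) = Add(Mul(Mul(4, Add(5, Mul(-2, -20))), Pow(-80, -1)), Mul(Rational(-112, 5), Pow(Add(31, 48), -1))) = Add(Mul(Mul(4, Add(5, 40)), Rational(-1, 80)), Mul(Rational(-112, 5), Pow(79, -1))) = Add(Mul(Mul(4, 45), Rational(-1, 80)), Mul(Rational(-112, 5), Rational(1, 79))) = Add(Mul(180, Rational(-1, 80)), Rational(-112, 395)) = Add(Rational(-9, 4), Rational(-112, 395)) = Rational(-4003, 1580)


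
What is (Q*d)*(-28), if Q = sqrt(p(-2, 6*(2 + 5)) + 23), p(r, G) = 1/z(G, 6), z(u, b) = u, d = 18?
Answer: -12*sqrt(40614) ≈ -2418.4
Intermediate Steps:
p(r, G) = 1/G
Q = sqrt(40614)/42 (Q = sqrt(1/(6*(2 + 5)) + 23) = sqrt(1/(6*7) + 23) = sqrt(1/42 + 23) = sqrt(967/42) = sqrt(40614)/42 ≈ 4.7983)
(Q*d)*(-28) = ((sqrt(40614)/42)*18)*(-28) = (3*sqrt(40614)/7)*(-28) = -12*sqrt(40614)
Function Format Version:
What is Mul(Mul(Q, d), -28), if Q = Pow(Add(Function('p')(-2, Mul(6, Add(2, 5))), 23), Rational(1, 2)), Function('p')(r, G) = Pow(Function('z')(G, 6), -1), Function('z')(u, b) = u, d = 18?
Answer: Mul(-12, Pow(40614, Rational(1, 2))) ≈ -2418.4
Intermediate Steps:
Function('p')(r, G) = Pow(G, -1)
Q = Mul(Rational(1, 42), Pow(40614, Rational(1, 2))) (Q = Pow(Add(Pow(Mul(6, Add(2, 5)), -1), 23), Rational(1, 2)) = Pow(Add(Pow(Mul(6, 7), -1), 23), Rational(1, 2)) = Pow(Add(Pow(42, -1), 23), Rational(1, 2)) = Pow(Add(Rational(1, 42), 23), Rational(1, 2)) = Pow(Rational(967, 42), Rational(1, 2)) = Mul(Rational(1, 42), Pow(40614, Rational(1, 2))) ≈ 4.7983)
Mul(Mul(Q, d), -28) = Mul(Mul(Mul(Rational(1, 42), Pow(40614, Rational(1, 2))), 18), -28) = Mul(Mul(Rational(3, 7), Pow(40614, Rational(1, 2))), -28) = Mul(-12, Pow(40614, Rational(1, 2)))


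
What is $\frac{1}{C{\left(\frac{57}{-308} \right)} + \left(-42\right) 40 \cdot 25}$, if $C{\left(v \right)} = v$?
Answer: $- \frac{308}{12936057} \approx -2.3809 \cdot 10^{-5}$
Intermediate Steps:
$\frac{1}{C{\left(\frac{57}{-308} \right)} + \left(-42\right) 40 \cdot 25} = \frac{1}{\frac{57}{-308} + \left(-42\right) 40 \cdot 25} = \frac{1}{57 \left(- \frac{1}{308}\right) - 42000} = \frac{1}{- \frac{57}{308} - 42000} = \frac{1}{- \frac{12936057}{308}} = - \frac{308}{12936057}$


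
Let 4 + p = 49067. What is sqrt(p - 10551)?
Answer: 4*sqrt(2407) ≈ 196.24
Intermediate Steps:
p = 49063 (p = -4 + 49067 = 49063)
sqrt(p - 10551) = sqrt(49063 - 10551) = sqrt(38512) = 4*sqrt(2407)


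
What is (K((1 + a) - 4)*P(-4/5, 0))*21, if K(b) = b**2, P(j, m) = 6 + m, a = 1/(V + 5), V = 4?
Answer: 9464/9 ≈ 1051.6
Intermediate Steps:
a = 1/9 (a = 1/(4 + 5) = 1/9 ≈ 0.11111)
(K((1 + a) - 4)*P(-4/5, 0))*21 = (((1 + 1/9) - 4)**2*(6 + 0))*21 = ((10/9 - 4)**2*6)*21 = ((-26/9)**2*6)*21 = ((676/81)*6)*21 = (1352/27)*21 = 9464/9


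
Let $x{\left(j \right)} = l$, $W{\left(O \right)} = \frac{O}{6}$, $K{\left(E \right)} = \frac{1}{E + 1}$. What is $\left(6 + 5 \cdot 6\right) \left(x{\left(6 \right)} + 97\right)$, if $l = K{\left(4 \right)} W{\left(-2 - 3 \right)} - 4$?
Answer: $3342$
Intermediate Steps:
$K{\left(E \right)} = \frac{1}{1 + E}$
$W{\left(O \right)} = \frac{O}{6}$ ($W{\left(O \right)} = O \frac{1}{6} = \frac{O}{6}$)
$l = - \frac{25}{6}$ ($l = \frac{\frac{1}{6} \left(-2 - 3\right)}{1 + 4} - 4 = \frac{\frac{1}{6} \left(-5\right)}{5} - 4 = \frac{1}{5} \left(- \frac{5}{6}\right) - 4 = - \frac{1}{6} - 4 = - \frac{25}{6} \approx -4.1667$)
$x{\left(j \right)} = - \frac{25}{6}$
$\left(6 + 5 \cdot 6\right) \left(x{\left(6 \right)} + 97\right) = \left(6 + 5 \cdot 6\right) \left(- \frac{25}{6} + 97\right) = \left(6 + 30\right) \frac{557}{6} = 36 \cdot \frac{557}{6} = 3342$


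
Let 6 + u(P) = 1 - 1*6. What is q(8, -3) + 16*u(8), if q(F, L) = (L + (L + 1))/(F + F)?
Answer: -2821/16 ≈ -176.31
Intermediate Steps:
q(F, L) = (1 + 2*L)/(2*F) (q(F, L) = (L + (1 + L))/((2*F)) = (1 + 2*L)*(1/(2*F)) = (1 + 2*L)/(2*F))
u(P) = -11 (u(P) = -6 + (1 - 1*6) = -6 + (1 - 6) = -6 - 5 = -11)
q(8, -3) + 16*u(8) = (½ - 3)/8 + 16*(-11) = (⅛)*(-5/2) - 176 = -5/16 - 176 = -2821/16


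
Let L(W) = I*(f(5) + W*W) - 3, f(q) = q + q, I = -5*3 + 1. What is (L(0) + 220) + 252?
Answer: 329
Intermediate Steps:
I = -14 (I = -15 + 1 = -14)
f(q) = 2*q
L(W) = -143 - 14*W² (L(W) = -14*(2*5 + W*W) - 3 = -14*(10 + W²) - 3 = (-140 - 14*W²) - 3 = -143 - 14*W²)
(L(0) + 220) + 252 = ((-143 - 14*0²) + 220) + 252 = ((-143 - 14*0) + 220) + 252 = ((-143 + 0) + 220) + 252 = (-143 + 220) + 252 = 77 + 252 = 329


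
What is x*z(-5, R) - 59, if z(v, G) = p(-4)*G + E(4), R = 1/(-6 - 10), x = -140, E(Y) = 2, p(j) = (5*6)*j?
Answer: -1389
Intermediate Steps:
p(j) = 30*j
R = -1/16 (R = 1/(-16) = -1/16 ≈ -0.062500)
z(v, G) = 2 - 120*G (z(v, G) = (30*(-4))*G + 2 = -120*G + 2 = 2 - 120*G)
x*z(-5, R) - 59 = -140*(2 - 120*(-1/16)) - 59 = -140*(2 + 15/2) - 59 = -140*19/2 - 59 = -1330 - 59 = -1389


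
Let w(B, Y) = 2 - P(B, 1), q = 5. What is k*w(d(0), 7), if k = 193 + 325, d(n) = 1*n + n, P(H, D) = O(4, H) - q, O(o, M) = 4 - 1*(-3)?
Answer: 0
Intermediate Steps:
O(o, M) = 7 (O(o, M) = 4 + 3 = 7)
P(H, D) = 2 (P(H, D) = 7 - 1*5 = 7 - 5 = 2)
d(n) = 2*n (d(n) = n + n = 2*n)
w(B, Y) = 0 (w(B, Y) = 2 - 1*2 = 2 - 2 = 0)
k = 518
k*w(d(0), 7) = 518*0 = 0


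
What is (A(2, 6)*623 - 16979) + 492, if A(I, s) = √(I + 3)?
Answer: -16487 + 623*√5 ≈ -15094.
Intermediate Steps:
A(I, s) = √(3 + I)
(A(2, 6)*623 - 16979) + 492 = (√(3 + 2)*623 - 16979) + 492 = (√5*623 - 16979) + 492 = (623*√5 - 16979) + 492 = (-16979 + 623*√5) + 492 = -16487 + 623*√5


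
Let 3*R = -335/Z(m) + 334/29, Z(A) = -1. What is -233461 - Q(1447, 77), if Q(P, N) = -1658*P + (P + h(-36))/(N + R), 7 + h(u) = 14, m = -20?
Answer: 18135215461/8374 ≈ 2.1657e+6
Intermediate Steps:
h(u) = 7 (h(u) = -7 + 14 = 7)
R = 10049/87 (R = (-335/(-1) + 334/29)/3 = (-335*(-1) + 334*(1/29))/3 = (335 + 334/29)/3 = (⅓)*(10049/29) = 10049/87 ≈ 115.51)
Q(P, N) = -1658*P + (7 + P)/(10049/87 + N) (Q(P, N) = -1658*P + (P + 7)/(N + 10049/87) = -1658*P + (7 + P)/(10049/87 + N))
-233461 - Q(1447, 77) = -233461 - (609 - 16661155*1447 - 144246*77*1447)/(10049 + 87*77) = -233461 - (609 - 24108691285 - 16071745074)/(10049 + 6699) = -233461 - (-40180435750)/16748 = -233461 - 1*(-20090217875/8374) = -233461 + 20090217875/8374 = 18135215461/8374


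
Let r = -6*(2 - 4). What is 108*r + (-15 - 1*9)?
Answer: 1272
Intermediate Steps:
r = 12 (r = -6*(-2) = 12)
108*r + (-15 - 1*9) = 108*12 + (-15 - 1*9) = 1296 + (-15 - 9) = 1296 - 24 = 1272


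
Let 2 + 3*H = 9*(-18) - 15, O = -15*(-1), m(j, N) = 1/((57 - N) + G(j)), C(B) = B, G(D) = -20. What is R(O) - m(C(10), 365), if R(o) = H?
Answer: -58709/984 ≈ -59.664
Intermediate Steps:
m(j, N) = 1/(37 - N) (m(j, N) = 1/((57 - N) - 20) = 1/(37 - N))
O = 15
H = -179/3 (H = -⅔ + (9*(-18) - 15)/3 = -⅔ + (-162 - 15)/3 = -⅔ + (⅓)*(-177) = -⅔ - 59 = -179/3 ≈ -59.667)
R(o) = -179/3
R(O) - m(C(10), 365) = -179/3 - (-1)/(-37 + 365) = -179/3 - (-1)/328 = -179/3 - 1*(-1/328) = -179/3 + 1/328 = -58709/984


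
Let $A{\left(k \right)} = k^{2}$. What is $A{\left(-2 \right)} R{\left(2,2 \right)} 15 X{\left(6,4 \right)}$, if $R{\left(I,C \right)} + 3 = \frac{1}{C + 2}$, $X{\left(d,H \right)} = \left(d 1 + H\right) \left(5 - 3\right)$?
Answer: $-3300$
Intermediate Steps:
$X{\left(d,H \right)} = 2 H + 2 d$ ($X{\left(d,H \right)} = \left(d + H\right) 2 = \left(H + d\right) 2 = 2 H + 2 d$)
$R{\left(I,C \right)} = -3 + \frac{1}{2 + C}$ ($R{\left(I,C \right)} = -3 + \frac{1}{C + 2} = -3 + \frac{1}{2 + C}$)
$A{\left(-2 \right)} R{\left(2,2 \right)} 15 X{\left(6,4 \right)} = \left(-2\right)^{2} \frac{-5 - 6}{2 + 2} \cdot 15 \left(2 \cdot 4 + 2 \cdot 6\right) = 4 \frac{-5 - 6}{4} \cdot 15 \left(8 + 12\right) = 4 \cdot \frac{1}{4} \left(-11\right) 15 \cdot 20 = 4 \left(- \frac{11}{4}\right) 15 \cdot 20 = 4 \left(\left(- \frac{165}{4}\right) 20\right) = 4 \left(-825\right) = -3300$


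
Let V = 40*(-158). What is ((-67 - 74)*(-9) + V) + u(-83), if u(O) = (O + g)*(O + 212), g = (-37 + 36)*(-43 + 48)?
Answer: -16403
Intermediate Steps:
g = -5 (g = -1*5 = -5)
V = -6320
u(O) = (-5 + O)*(212 + O) (u(O) = (O - 5)*(O + 212) = (-5 + O)*(212 + O))
((-67 - 74)*(-9) + V) + u(-83) = ((-67 - 74)*(-9) - 6320) + (-1060 + (-83)**2 + 207*(-83)) = (-141*(-9) - 6320) + (-1060 + 6889 - 17181) = (1269 - 6320) - 11352 = -5051 - 11352 = -16403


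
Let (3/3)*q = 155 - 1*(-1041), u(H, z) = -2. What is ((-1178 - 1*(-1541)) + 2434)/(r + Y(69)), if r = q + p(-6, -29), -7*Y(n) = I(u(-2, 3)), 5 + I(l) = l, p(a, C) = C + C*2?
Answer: 2797/1110 ≈ 2.5198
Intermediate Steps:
p(a, C) = 3*C (p(a, C) = C + 2*C = 3*C)
I(l) = -5 + l
Y(n) = 1 (Y(n) = -(-5 - 2)/7 = -1/7*(-7) = 1)
q = 1196 (q = 155 - 1*(-1041) = 155 + 1041 = 1196)
r = 1109 (r = 1196 + 3*(-29) = 1196 - 87 = 1109)
((-1178 - 1*(-1541)) + 2434)/(r + Y(69)) = ((-1178 - 1*(-1541)) + 2434)/(1109 + 1) = ((-1178 + 1541) + 2434)/1110 = (363 + 2434)*(1/1110) = 2797*(1/1110) = 2797/1110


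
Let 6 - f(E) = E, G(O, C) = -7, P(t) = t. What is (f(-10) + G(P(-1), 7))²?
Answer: 81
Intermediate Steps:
f(E) = 6 - E
(f(-10) + G(P(-1), 7))² = ((6 - 1*(-10)) - 7)² = ((6 + 10) - 7)² = (16 - 7)² = 9² = 81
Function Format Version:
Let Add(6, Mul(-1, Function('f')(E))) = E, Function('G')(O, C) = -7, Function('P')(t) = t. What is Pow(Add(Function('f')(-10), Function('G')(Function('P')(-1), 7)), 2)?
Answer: 81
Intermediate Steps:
Function('f')(E) = Add(6, Mul(-1, E))
Pow(Add(Function('f')(-10), Function('G')(Function('P')(-1), 7)), 2) = Pow(Add(Add(6, Mul(-1, -10)), -7), 2) = Pow(Add(Add(6, 10), -7), 2) = Pow(Add(16, -7), 2) = Pow(9, 2) = 81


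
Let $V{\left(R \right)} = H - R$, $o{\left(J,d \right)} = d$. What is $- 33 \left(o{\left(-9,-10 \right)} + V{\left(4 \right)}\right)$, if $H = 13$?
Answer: $33$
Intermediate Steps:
$V{\left(R \right)} = 13 - R$
$- 33 \left(o{\left(-9,-10 \right)} + V{\left(4 \right)}\right) = - 33 \left(-10 + \left(13 - 4\right)\right) = - 33 \left(-10 + 9\right) = \left(-33\right) \left(-1\right) = 33$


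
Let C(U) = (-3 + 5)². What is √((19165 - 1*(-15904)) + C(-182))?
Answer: 9*√433 ≈ 187.28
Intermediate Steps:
C(U) = 4 (C(U) = 2² = 4)
√((19165 - 1*(-15904)) + C(-182)) = √((19165 - 1*(-15904)) + 4) = √((19165 + 15904) + 4) = √(35069 + 4) = √35073 = 9*√433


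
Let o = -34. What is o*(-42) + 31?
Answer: 1459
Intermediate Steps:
o*(-42) + 31 = -34*(-42) + 31 = 1428 + 31 = 1459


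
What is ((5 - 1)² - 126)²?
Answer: 12100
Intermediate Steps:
((5 - 1)² - 126)² = (4² - 126)² = (16 - 126)² = (-110)² = 12100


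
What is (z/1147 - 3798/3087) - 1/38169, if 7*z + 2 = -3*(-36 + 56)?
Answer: -599724019/484402779 ≈ -1.2381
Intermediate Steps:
z = -62/7 (z = -2/7 + (-3*(-36 + 56))/7 = -2/7 + (-3*20)/7 = -2/7 + (1/7)*(-60) = -2/7 - 60/7 = -62/7 ≈ -8.8571)
(z/1147 - 3798/3087) - 1/38169 = (-62/7/1147 - 3798/3087) - 1/38169 = (-62/7*1/1147 - 3798*1/3087) - 1*1/38169 = (-2/259 - 422/343) - 1/38169 = -15712/12691 - 1/38169 = -599724019/484402779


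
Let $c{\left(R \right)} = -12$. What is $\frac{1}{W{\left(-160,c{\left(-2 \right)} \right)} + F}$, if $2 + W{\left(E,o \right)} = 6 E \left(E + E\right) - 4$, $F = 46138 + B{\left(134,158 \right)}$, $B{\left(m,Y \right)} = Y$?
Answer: $\frac{1}{353490} \approx 2.8289 \cdot 10^{-6}$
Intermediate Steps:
$F = 46296$ ($F = 46138 + 158 = 46296$)
$W{\left(E,o \right)} = -6 + 12 E^{2}$ ($W{\left(E,o \right)} = -2 + \left(6 E \left(E + E\right) - 4\right) = -2 + \left(6 E 2 E - 4\right) = -2 + \left(6 \cdot 2 E^{2} - 4\right) = -2 + \left(12 E^{2} - 4\right) = -2 + \left(-4 + 12 E^{2}\right) = -6 + 12 E^{2}$)
$\frac{1}{W{\left(-160,c{\left(-2 \right)} \right)} + F} = \frac{1}{\left(-6 + 12 \left(-160\right)^{2}\right) + 46296} = \frac{1}{\left(-6 + 12 \cdot 25600\right) + 46296} = \frac{1}{\left(-6 + 307200\right) + 46296} = \frac{1}{307194 + 46296} = \frac{1}{353490}$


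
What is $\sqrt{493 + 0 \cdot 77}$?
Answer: $\sqrt{493} \approx 22.204$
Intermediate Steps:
$\sqrt{493 + 0 \cdot 77} = \sqrt{493 + 0} = \sqrt{493}$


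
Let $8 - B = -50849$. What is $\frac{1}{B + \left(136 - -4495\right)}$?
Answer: $\frac{1}{55488} \approx 1.8022 \cdot 10^{-5}$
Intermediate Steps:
$B = 50857$ ($B = 8 - -50849 = 8 + 50849 = 50857$)
$\frac{1}{B + \left(136 - -4495\right)} = \frac{1}{50857 + \left(136 - -4495\right)} = \frac{1}{50857 + \left(136 + 4495\right)} = \frac{1}{50857 + 4631} = \frac{1}{55488}$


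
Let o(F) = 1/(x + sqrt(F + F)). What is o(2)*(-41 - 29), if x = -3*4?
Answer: 7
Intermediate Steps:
x = -12
o(F) = 1/(-12 + sqrt(2)*sqrt(F)) (o(F) = 1/(-12 + sqrt(F + F)) = 1/(-12 + sqrt(2*F)) = 1/(-12 + sqrt(2)*sqrt(F)))
o(2)*(-41 - 29) = (-41 - 29)/(-12 + sqrt(2)*sqrt(2)) = -70/(-12 + 2) = -70/(-10) = -1/10*(-70) = 7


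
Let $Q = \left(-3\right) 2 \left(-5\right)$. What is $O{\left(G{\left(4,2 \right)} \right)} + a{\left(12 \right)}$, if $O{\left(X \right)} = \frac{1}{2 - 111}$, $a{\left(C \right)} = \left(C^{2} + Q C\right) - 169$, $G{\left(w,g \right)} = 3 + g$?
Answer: $\frac{36514}{109} \approx 334.99$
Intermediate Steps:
$Q = 30$ ($Q = \left(-6\right) \left(-5\right) = 30$)
$a{\left(C \right)} = -169 + C^{2} + 30 C$ ($a{\left(C \right)} = \left(C^{2} + 30 C\right) - 169 = -169 + C^{2} + 30 C$)
$O{\left(X \right)} = - \frac{1}{109}$ ($O{\left(X \right)} = \frac{1}{-109} = - \frac{1}{109}$)
$O{\left(G{\left(4,2 \right)} \right)} + a{\left(12 \right)} = - \frac{1}{109} + \left(-169 + 12^{2} + 30 \cdot 12\right) = - \frac{1}{109} + \left(-169 + 144 + 360\right) = - \frac{1}{109} + 335 = \frac{36514}{109}$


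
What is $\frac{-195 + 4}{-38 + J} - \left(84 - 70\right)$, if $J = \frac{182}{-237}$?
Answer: $- \frac{83365}{9188} \approx -9.0732$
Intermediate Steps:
$J = - \frac{182}{237}$ ($J = 182 \left(- \frac{1}{237}\right) = - \frac{182}{237} \approx -0.76793$)
$\frac{-195 + 4}{-38 + J} - \left(84 - 70\right) = \frac{-195 + 4}{-38 - \frac{182}{237}} - \left(84 - 70\right) = - \frac{191}{- \frac{9188}{237}} - \left(84 - 70\right) = \left(-191\right) \left(- \frac{237}{9188}\right) - 14 = \frac{45267}{9188} - 14 = - \frac{83365}{9188}$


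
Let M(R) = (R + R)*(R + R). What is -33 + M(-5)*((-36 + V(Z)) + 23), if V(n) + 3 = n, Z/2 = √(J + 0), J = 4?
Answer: -1233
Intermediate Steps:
Z = 4 (Z = 2*√(4 + 0) = 2*√4 = 2*2 = 4)
V(n) = -3 + n
M(R) = 4*R² (M(R) = (2*R)*(2*R) = 4*R²)
-33 + M(-5)*((-36 + V(Z)) + 23) = -33 + (4*(-5)²)*((-36 + (-3 + 4)) + 23) = -33 + (4*25)*((-36 + 1) + 23) = -33 + 100*(-35 + 23) = -33 + 100*(-12) = -33 - 1200 = -1233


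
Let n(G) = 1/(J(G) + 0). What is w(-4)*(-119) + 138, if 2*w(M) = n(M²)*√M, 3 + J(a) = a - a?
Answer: 138 + 119*I/3 ≈ 138.0 + 39.667*I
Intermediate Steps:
J(a) = -3 (J(a) = -3 + (a - a) = -3 + 0 = -3)
n(G) = -⅓ (n(G) = 1/(-3 + 0) = 1/(-3) = -⅓)
w(M) = -√M/6 (w(M) = (-√M/3)/2 = -√M/6)
w(-4)*(-119) + 138 = -I/3*(-119) + 138 = 119*I/3 + 138 = 138 + 119*I/3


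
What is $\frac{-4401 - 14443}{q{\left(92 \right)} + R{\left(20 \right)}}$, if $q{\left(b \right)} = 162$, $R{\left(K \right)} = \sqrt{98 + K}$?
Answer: $- \frac{1526364}{13063} + \frac{9422 \sqrt{118}}{13063} \approx -109.01$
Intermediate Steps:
$\frac{-4401 - 14443}{q{\left(92 \right)} + R{\left(20 \right)}} = \frac{-4401 - 14443}{162 + \sqrt{98 + 20}} = - \frac{18844}{162 + \sqrt{118}}$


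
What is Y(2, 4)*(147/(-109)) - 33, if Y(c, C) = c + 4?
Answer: -4479/109 ≈ -41.092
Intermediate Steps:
Y(c, C) = 4 + c
Y(2, 4)*(147/(-109)) - 33 = (4 + 2)*(147/(-109)) - 33 = 6*(147*(-1/109)) - 33 = 6*(-147/109) - 33 = -882/109 - 33 = -4479/109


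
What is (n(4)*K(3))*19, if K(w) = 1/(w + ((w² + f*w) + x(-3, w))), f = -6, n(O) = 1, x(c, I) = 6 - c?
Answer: 19/3 ≈ 6.3333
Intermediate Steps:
K(w) = 1/(9 + w² - 5*w) (K(w) = 1/(w + ((w² - 6*w) + (6 - 1*(-3)))) = 1/(w + ((w² - 6*w) + (6 + 3))) = 1/(w + ((w² - 6*w) + 9)) = 1/(w + (9 + w² - 6*w)) = 1/(9 + w² - 5*w))
(n(4)*K(3))*19 = (1/(9 + 3² - 5*3))*19 = (1/(9 + 9 - 15))*19 = (1/3)*19 = (1*(⅓))*19 = (⅓)*19 = 19/3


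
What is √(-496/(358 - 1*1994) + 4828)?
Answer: 2*√201920846/409 ≈ 69.486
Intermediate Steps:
√(-496/(358 - 1*1994) + 4828) = √(-496/(358 - 1994) + 4828) = √(-496/(-1636) + 4828) = √(-496*(-1/1636) + 4828) = √(124/409 + 4828) = √(1974776/409) = 2*√201920846/409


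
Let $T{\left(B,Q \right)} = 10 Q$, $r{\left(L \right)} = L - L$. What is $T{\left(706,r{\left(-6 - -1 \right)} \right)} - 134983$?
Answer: $-134983$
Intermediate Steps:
$r{\left(L \right)} = 0$
$T{\left(706,r{\left(-6 - -1 \right)} \right)} - 134983 = 10 \cdot 0 - 134983 = 0 - 134983 = -134983$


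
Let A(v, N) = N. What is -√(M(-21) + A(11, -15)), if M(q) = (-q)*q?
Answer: -2*I*√114 ≈ -21.354*I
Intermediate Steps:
M(q) = -q²
-√(M(-21) + A(11, -15)) = -√(-1*(-21)² - 15) = -√(-1*441 - 15) = -√(-441 - 15) = -√(-456) = -2*I*√114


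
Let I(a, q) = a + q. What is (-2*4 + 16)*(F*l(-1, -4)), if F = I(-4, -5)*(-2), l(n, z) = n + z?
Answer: -720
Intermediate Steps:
F = 18 (F = (-4 - 5)*(-2) = -9*(-2) = 18)
(-2*4 + 16)*(F*l(-1, -4)) = (-2*4 + 16)*(18*(-1 - 4)) = (-8 + 16)*(18*(-5)) = 8*(-90) = -720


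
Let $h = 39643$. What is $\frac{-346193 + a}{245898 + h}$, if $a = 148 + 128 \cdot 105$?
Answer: $- \frac{332605}{285541} \approx -1.1648$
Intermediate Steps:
$a = 13588$ ($a = 148 + 13440 = 13588$)
$\frac{-346193 + a}{245898 + h} = \frac{-346193 + 13588}{245898 + 39643} = - \frac{332605}{285541}$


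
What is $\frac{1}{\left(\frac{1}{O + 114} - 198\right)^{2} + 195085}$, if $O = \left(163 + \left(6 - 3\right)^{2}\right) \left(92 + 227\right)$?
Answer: $\frac{3023020324}{708260386916765} \approx 4.2682 \cdot 10^{-6}$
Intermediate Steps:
$O = 54868$ ($O = \left(163 + 3^{2}\right) 319 = \left(163 + 9\right) 319 = 172 \cdot 319 = 54868$)
$\frac{1}{\left(\frac{1}{O + 114} - 198\right)^{2} + 195085} = \frac{1}{\left(\frac{1}{54868 + 114} - 198\right)^{2} + 195085} = \frac{1}{\left(\frac{1}{54982} - 198\right)^{2} + 195085} = \frac{1}{\left(- \frac{10886435}{54982}\right)^{2} + 195085} = \frac{1}{\frac{118514467009225}{3023020324} + 195085} = \frac{1}{\frac{708260386916765}{3023020324}} = \frac{3023020324}{708260386916765}$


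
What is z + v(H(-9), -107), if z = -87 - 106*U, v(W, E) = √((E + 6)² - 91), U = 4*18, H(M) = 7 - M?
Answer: -7719 + √10110 ≈ -7618.5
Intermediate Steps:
U = 72
v(W, E) = √(-91 + (6 + E)²) (v(W, E) = √((6 + E)² - 91) = √(-91 + (6 + E)²))
z = -7719 (z = -87 - 106*72 = -87 - 7632 = -7719)
z + v(H(-9), -107) = -7719 + √(-91 + (6 - 107)²) = -7719 + √(-91 + (-101)²) = -7719 + √(-91 + 10201) = -7719 + √10110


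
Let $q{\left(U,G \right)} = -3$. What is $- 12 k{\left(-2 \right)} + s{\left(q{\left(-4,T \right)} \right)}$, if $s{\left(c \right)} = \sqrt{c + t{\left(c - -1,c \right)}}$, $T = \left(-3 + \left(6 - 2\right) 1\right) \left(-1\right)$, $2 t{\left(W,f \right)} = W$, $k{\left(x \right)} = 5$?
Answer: $-60 + 2 i \approx -60.0 + 2.0 i$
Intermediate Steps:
$t{\left(W,f \right)} = \frac{W}{2}$
$T = -1$ ($T = \left(-3 + 4 \cdot 1\right) \left(-1\right) = \left(-3 + 4\right) \left(-1\right) = 1 \left(-1\right) = -1$)
$s{\left(c \right)} = \sqrt{\frac{1}{2} + \frac{3 c}{2}}$ ($s{\left(c \right)} = \sqrt{c + \frac{c - -1}{2}} = \sqrt{c + \frac{c + 1}{2}} = \sqrt{c + \frac{1 + c}{2}} = \sqrt{c + \left(\frac{1}{2} + \frac{c}{2}\right)} = \sqrt{\frac{1}{2} + \frac{3 c}{2}}$)
$- 12 k{\left(-2 \right)} + s{\left(q{\left(-4,T \right)} \right)} = \left(-12\right) 5 + \frac{\sqrt{2 + 6 \left(-3\right)}}{2} = -60 + \frac{\sqrt{2 - 18}}{2} = -60 + \frac{\sqrt{-16}}{2} = -60 + \frac{4 i}{2} = -60 + 2 i$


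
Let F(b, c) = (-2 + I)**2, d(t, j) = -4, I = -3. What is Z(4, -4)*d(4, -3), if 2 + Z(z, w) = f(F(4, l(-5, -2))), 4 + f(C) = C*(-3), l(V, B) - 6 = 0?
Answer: 324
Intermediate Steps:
l(V, B) = 6 (l(V, B) = 6 + 0 = 6)
F(b, c) = 25 (F(b, c) = (-2 - 3)**2 = (-5)**2 = 25)
f(C) = -4 - 3*C (f(C) = -4 + C*(-3) = -4 - 3*C)
Z(z, w) = -81 (Z(z, w) = -2 + (-4 - 3*25) = -2 + (-4 - 75) = -2 - 79 = -81)
Z(4, -4)*d(4, -3) = -81*(-4) = 324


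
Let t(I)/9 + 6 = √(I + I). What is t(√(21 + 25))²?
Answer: 81*(6 - 2^(¾)*23^(¼))² ≈ 434.84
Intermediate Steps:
t(I) = -54 + 9*√2*√I (t(I) = -54 + 9*√(I + I) = -54 + 9*√(2*I) = -54 + 9*(√2*√I) = -54 + 9*√2*√I)
t(√(21 + 25))² = (-54 + 9*√2*√(√(21 + 25)))² = (-54 + 9*√2*√(√46))² = (-54 + 9*√2*46^(¼))² = (-54 + 9*2^(¾)*23^(¼))²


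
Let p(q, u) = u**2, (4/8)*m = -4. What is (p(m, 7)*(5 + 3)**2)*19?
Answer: 59584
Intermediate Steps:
m = -8 (m = 2*(-4) = -8)
(p(m, 7)*(5 + 3)**2)*19 = (7**2*(5 + 3)**2)*19 = (49*8**2)*19 = (49*64)*19 = 3136*19 = 59584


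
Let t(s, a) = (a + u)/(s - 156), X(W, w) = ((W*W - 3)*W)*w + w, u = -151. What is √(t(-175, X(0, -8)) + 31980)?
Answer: 3*√389312601/331 ≈ 178.83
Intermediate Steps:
X(W, w) = w + W*w*(-3 + W²) (X(W, w) = ((W² - 3)*W)*w + w = ((-3 + W²)*W)*w + w = (W*(-3 + W²))*w + w = W*w*(-3 + W²) + w = w + W*w*(-3 + W²))
t(s, a) = (-151 + a)/(-156 + s) (t(s, a) = (a - 151)/(s - 156) = (-151 + a)/(-156 + s))
√(t(-175, X(0, -8)) + 31980) = √((-151 - 8*(1 + 0³ - 3*0))/(-156 - 175) + 31980) = √((-151 - 8*(1 + 0 + 0))/(-331) + 31980) = √(-(-151 - 8*1)/331 + 31980) = √(-(-151 - 8)/331 + 31980) = √(-1/331*(-159) + 31980) = √(159/331 + 31980) = √(10585539/331) = 3*√389312601/331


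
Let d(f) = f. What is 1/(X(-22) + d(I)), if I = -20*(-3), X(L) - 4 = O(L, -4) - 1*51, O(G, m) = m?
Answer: ⅑ ≈ 0.11111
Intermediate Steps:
X(L) = -51 (X(L) = 4 + (-4 - 1*51) = 4 + (-4 - 51) = 4 - 55 = -51)
I = 60
1/(X(-22) + d(I)) = 1/(-51 + 60) = 1/9 = ⅑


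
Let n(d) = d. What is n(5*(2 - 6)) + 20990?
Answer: 20970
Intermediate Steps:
n(5*(2 - 6)) + 20990 = 5*(2 - 6) + 20990 = 5*(-4) + 20990 = -20 + 20990 = 20970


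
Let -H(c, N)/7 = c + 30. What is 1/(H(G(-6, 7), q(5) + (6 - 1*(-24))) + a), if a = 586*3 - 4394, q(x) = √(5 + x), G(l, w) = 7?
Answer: -1/2895 ≈ -0.00034542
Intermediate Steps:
H(c, N) = -210 - 7*c (H(c, N) = -7*(c + 30) = -7*(30 + c) = -210 - 7*c)
a = -2636 (a = 1758 - 4394 = -2636)
1/(H(G(-6, 7), q(5) + (6 - 1*(-24))) + a) = 1/((-210 - 7*7) - 2636) = 1/((-210 - 49) - 2636) = 1/(-259 - 2636) = 1/(-2895) = -1/2895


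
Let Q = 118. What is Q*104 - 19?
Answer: 12253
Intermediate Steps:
Q*104 - 19 = 118*104 - 19 = 12272 - 19 = 12253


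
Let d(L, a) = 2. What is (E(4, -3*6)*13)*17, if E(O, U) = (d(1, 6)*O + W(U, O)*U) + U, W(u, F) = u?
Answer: 69394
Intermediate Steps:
E(O, U) = U + U**2 + 2*O (E(O, U) = (2*O + U*U) + U = (2*O + U**2) + U = (U**2 + 2*O) + U = U + U**2 + 2*O)
(E(4, -3*6)*13)*17 = ((-3*6 + (-3*6)**2 + 2*4)*13)*17 = ((-18 + (-18)**2 + 8)*13)*17 = ((-18 + 324 + 8)*13)*17 = (314*13)*17 = 4082*17 = 69394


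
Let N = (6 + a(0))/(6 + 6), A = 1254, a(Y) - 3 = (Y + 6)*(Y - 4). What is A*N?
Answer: -3135/2 ≈ -1567.5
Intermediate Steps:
a(Y) = 3 + (-4 + Y)*(6 + Y) (a(Y) = 3 + (Y + 6)*(Y - 4) = 3 + (6 + Y)*(-4 + Y) = 3 + (-4 + Y)*(6 + Y))
N = -5/4 (N = (6 + (-21 + 0² + 2*0))/(6 + 6) = (6 + (-21 + 0 + 0))/12 = (6 - 21)*(1/12) = -15*1/12 = -5/4 ≈ -1.2500)
A*N = 1254*(-5/4) = -3135/2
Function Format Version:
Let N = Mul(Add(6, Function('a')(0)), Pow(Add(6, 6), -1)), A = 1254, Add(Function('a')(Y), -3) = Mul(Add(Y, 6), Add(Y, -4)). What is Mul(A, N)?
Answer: Rational(-3135, 2) ≈ -1567.5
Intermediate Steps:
Function('a')(Y) = Add(3, Mul(Add(-4, Y), Add(6, Y))) (Function('a')(Y) = Add(3, Mul(Add(Y, 6), Add(Y, -4))) = Add(3, Mul(Add(6, Y), Add(-4, Y))) = Add(3, Mul(Add(-4, Y), Add(6, Y))))
N = Rational(-5, 4) (N = Mul(Add(6, Add(-21, Pow(0, 2), Mul(2, 0))), Pow(Add(6, 6), -1)) = Mul(Add(6, Add(-21, 0, 0)), Pow(12, -1)) = Mul(Add(6, -21), Rational(1, 12)) = Mul(-15, Rational(1, 12)) = Rational(-5, 4) ≈ -1.2500)
Mul(A, N) = Mul(1254, Rational(-5, 4)) = Rational(-3135, 2)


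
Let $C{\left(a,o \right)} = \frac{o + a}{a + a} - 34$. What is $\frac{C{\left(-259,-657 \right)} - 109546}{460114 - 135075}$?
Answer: $- \frac{28380762}{84185101} \approx -0.33712$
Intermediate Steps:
$C{\left(a,o \right)} = -34 + \frac{a + o}{2 a}$ ($C{\left(a,o \right)} = \frac{a + o}{2 a} - 34 = -34 + \frac{a + o}{2 a}$)
$\frac{C{\left(-259,-657 \right)} - 109546}{460114 - 135075} = \frac{\frac{-657 - -17353}{2 \left(-259\right)} - 109546}{460114 - 135075} = \frac{\frac{1}{2} \left(- \frac{1}{259}\right) \left(-657 + 17353\right) - 109546}{325039} = \left(\frac{1}{2} \left(- \frac{1}{259}\right) 16696 - 109546\right) \frac{1}{325039} = \left(- \frac{8348}{259} - 109546\right) \frac{1}{325039} = \left(- \frac{28380762}{259}\right) \frac{1}{325039} = - \frac{28380762}{84185101}$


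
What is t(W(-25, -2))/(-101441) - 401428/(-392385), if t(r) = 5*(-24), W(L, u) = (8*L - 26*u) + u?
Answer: 40768343948/39803926785 ≈ 1.0242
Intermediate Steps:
W(L, u) = -25*u + 8*L (W(L, u) = (-26*u + 8*L) + u = -25*u + 8*L)
t(r) = -120
t(W(-25, -2))/(-101441) - 401428/(-392385) = -120/(-101441) - 401428/(-392385) = -120*(-1/101441) - 401428*(-1/392385) = 120/101441 + 401428/392385 = 40768343948/39803926785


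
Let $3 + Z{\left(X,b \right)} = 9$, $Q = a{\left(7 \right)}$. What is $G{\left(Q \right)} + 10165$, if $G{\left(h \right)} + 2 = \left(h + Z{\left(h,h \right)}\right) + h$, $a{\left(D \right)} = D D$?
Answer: $10267$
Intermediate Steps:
$a{\left(D \right)} = D^{2}$
$Q = 49$ ($Q = 7^{2} = 49$)
$Z{\left(X,b \right)} = 6$ ($Z{\left(X,b \right)} = -3 + 9 = 6$)
$G{\left(h \right)} = 4 + 2 h$ ($G{\left(h \right)} = -2 + \left(\left(h + 6\right) + h\right) = -2 + \left(\left(6 + h\right) + h\right) = -2 + \left(6 + 2 h\right) = 4 + 2 h$)
$G{\left(Q \right)} + 10165 = \left(4 + 2 \cdot 49\right) + 10165 = \left(4 + 98\right) + 10165 = 102 + 10165 = 10267$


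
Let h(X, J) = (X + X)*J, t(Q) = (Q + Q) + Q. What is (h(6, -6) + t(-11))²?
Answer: 11025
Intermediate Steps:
t(Q) = 3*Q (t(Q) = 2*Q + Q = 3*Q)
h(X, J) = 2*J*X (h(X, J) = (2*X)*J = 2*J*X)
(h(6, -6) + t(-11))² = (2*(-6)*6 + 3*(-11))² = (-72 - 33)² = (-105)² = 11025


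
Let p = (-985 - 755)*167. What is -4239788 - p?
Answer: -3949208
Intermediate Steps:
p = -290580 (p = -1740*167 = -290580)
-4239788 - p = -4239788 - 1*(-290580) = -4239788 + 290580 = -3949208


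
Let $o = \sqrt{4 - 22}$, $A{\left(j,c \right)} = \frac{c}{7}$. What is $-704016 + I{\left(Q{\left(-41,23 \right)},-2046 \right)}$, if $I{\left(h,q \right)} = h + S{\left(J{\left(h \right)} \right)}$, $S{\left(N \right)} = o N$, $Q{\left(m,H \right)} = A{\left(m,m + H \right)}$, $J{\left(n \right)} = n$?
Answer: $- \frac{4928130}{7} - \frac{54 i \sqrt{2}}{7} \approx -7.0402 \cdot 10^{5} - 10.91 i$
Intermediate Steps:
$A{\left(j,c \right)} = \frac{c}{7}$ ($A{\left(j,c \right)} = c \frac{1}{7} = \frac{c}{7}$)
$Q{\left(m,H \right)} = \frac{H}{7} + \frac{m}{7}$ ($Q{\left(m,H \right)} = \frac{m + H}{7} = \frac{H + m}{7} = \frac{H}{7} + \frac{m}{7}$)
$o = 3 i \sqrt{2}$ ($o = \sqrt{-18} = 3 i \sqrt{2} \approx 4.2426 i$)
$S{\left(N \right)} = 3 i N \sqrt{2}$ ($S{\left(N \right)} = 3 i \sqrt{2} N = 3 i N \sqrt{2}$)
$I{\left(h,q \right)} = h + 3 i h \sqrt{2}$
$-704016 + I{\left(Q{\left(-41,23 \right)},-2046 \right)} = -704016 + \left(\frac{1}{7} \cdot 23 + \frac{1}{7} \left(-41\right)\right) \left(1 + 3 i \sqrt{2}\right) = -704016 + \left(\frac{23}{7} - \frac{41}{7}\right) \left(1 + 3 i \sqrt{2}\right) = -704016 - \frac{18 \left(1 + 3 i \sqrt{2}\right)}{7} = -704016 - \left(\frac{18}{7} + \frac{54 i \sqrt{2}}{7}\right) = - \frac{4928130}{7} - \frac{54 i \sqrt{2}}{7}$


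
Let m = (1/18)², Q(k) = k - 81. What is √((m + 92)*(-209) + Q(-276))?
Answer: I*√6345749/18 ≈ 139.95*I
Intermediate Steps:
Q(k) = -81 + k
m = 1/324 (m = (1/18)² = 1/324 ≈ 0.0030864)
√((m + 92)*(-209) + Q(-276)) = √((1/324 + 92)*(-209) + (-81 - 276)) = √((29809/324)*(-209) - 357) = √(-6230081/324 - 357) = √(-6345749/324) = I*√6345749/18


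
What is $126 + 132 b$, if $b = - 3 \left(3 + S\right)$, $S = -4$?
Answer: $522$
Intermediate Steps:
$b = 3$ ($b = - 3 \left(3 - 4\right) = \left(-3\right) \left(-1\right) = 3$)
$126 + 132 b = 126 + 132 \cdot 3 = 126 + 396 = 522$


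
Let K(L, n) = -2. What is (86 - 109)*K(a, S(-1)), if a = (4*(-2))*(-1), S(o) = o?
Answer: 46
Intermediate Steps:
a = 8 (a = -8*(-1) = 8)
(86 - 109)*K(a, S(-1)) = (86 - 109)*(-2) = -23*(-2) = 46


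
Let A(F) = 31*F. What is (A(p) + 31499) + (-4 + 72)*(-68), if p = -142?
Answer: 22473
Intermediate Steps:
(A(p) + 31499) + (-4 + 72)*(-68) = (31*(-142) + 31499) + (-4 + 72)*(-68) = (-4402 + 31499) + 68*(-68) = 27097 - 4624 = 22473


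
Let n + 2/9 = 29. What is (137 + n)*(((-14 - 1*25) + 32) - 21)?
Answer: -41776/9 ≈ -4641.8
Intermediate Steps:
n = 259/9 (n = -2/9 + 29 = 259/9 ≈ 28.778)
(137 + n)*(((-14 - 1*25) + 32) - 21) = (137 + 259/9)*(((-14 - 1*25) + 32) - 21) = 1492*(((-14 - 25) + 32) - 21)/9 = 1492*((-39 + 32) - 21)/9 = 1492*(-7 - 21)/9 = (1492/9)*(-28) = -41776/9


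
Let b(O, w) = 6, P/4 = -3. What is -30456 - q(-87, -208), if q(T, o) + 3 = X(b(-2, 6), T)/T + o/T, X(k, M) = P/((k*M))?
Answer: -230516851/7569 ≈ -30455.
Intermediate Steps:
P = -12 (P = 4*(-3) = -12)
X(k, M) = -12/(M*k) (X(k, M) = -12*1/(M*k) = -12/(M*k))
q(T, o) = -3 - 2/T² + o/T (q(T, o) = -3 + ((-12/(T*6))/T + o/T) = -3 + ((-12*⅙/T)/T + o/T) = -3 + ((-2/T)/T + o/T) = -3 + (-2/T² + o/T) = -3 - 2/T² + o/T)
-30456 - q(-87, -208) = -30456 - (-3 - 2/(-87)² - 208/(-87)) = -30456 - (-3 - 2*1/7569 - 208*(-1/87)) = -30456 - (-3 - 2/7569 + 208/87) = -30456 - 1*(-4613/7569) = -30456 + 4613/7569 = -230516851/7569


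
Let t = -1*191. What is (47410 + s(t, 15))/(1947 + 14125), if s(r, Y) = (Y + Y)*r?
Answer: 5210/2009 ≈ 2.5933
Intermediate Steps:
t = -191
s(r, Y) = 2*Y*r (s(r, Y) = (2*Y)*r = 2*Y*r)
(47410 + s(t, 15))/(1947 + 14125) = (47410 + 2*15*(-191))/(1947 + 14125) = (47410 - 5730)/16072 = 41680*(1/16072) = 5210/2009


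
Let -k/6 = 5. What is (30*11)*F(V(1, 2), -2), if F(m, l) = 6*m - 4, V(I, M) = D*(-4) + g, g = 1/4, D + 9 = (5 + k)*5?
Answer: 1060455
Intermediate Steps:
k = -30 (k = -6*5 = -30)
D = -134 (D = -9 + (5 - 30)*5 = -9 - 25*5 = -9 - 125 = -134)
g = 1/4 (g = 1*(1/4) = 1/4 ≈ 0.25000)
V(I, M) = 2145/4 (V(I, M) = -134*(-4) + 1/4 = 536 + 1/4 = 2145/4)
F(m, l) = -4 + 6*m
(30*11)*F(V(1, 2), -2) = (30*11)*(-4 + 6*(2145/4)) = 330*(-4 + 6435/2) = 330*(6427/2) = 1060455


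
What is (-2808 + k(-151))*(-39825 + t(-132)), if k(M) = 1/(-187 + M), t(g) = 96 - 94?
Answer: 37796208415/338 ≈ 1.1182e+8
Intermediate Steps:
t(g) = 2
(-2808 + k(-151))*(-39825 + t(-132)) = (-2808 + 1/(-187 - 151))*(-39825 + 2) = (-2808 + 1/(-338))*(-39823) = (-2808 - 1/338)*(-39823) = -949105/338*(-39823) = 37796208415/338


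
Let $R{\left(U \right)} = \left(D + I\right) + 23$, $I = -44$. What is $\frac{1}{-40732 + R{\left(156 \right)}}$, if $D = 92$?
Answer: $- \frac{1}{40661} \approx -2.4594 \cdot 10^{-5}$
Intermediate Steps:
$R{\left(U \right)} = 71$ ($R{\left(U \right)} = \left(92 - 44\right) + 23 = 48 + 23 = 71$)
$\frac{1}{-40732 + R{\left(156 \right)}} = \frac{1}{-40732 + 71} = \frac{1}{-40661} = - \frac{1}{40661}$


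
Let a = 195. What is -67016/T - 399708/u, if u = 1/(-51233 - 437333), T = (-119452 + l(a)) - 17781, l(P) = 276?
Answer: 26745475005037712/136957 ≈ 1.9528e+11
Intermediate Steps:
T = -136957 (T = (-119452 + 276) - 17781 = -119176 - 17781 = -136957)
u = -1/488566 (u = 1/(-488566) = -1/488566 ≈ -2.0468e-6)
-67016/T - 399708/u = -67016/(-136957) - 399708/(-1/488566) = -67016*(-1/136957) - 399708*(-488566) = 67016/136957 + 195283738728 = 26745475005037712/136957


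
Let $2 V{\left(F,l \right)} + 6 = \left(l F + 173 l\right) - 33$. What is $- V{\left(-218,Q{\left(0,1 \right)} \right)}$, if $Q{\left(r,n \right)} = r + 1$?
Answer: $42$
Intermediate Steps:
$Q{\left(r,n \right)} = 1 + r$
$V{\left(F,l \right)} = - \frac{39}{2} + \frac{173 l}{2} + \frac{F l}{2}$ ($V{\left(F,l \right)} = -3 + \frac{\left(l F + 173 l\right) - 33}{2} = -3 + \frac{\left(F l + 173 l\right) - 33}{2} = -3 + \frac{\left(173 l + F l\right) - 33}{2} = -3 + \frac{-33 + 173 l + F l}{2} = -3 + \left(- \frac{33}{2} + \frac{173 l}{2} + \frac{F l}{2}\right) = - \frac{39}{2} + \frac{173 l}{2} + \frac{F l}{2}$)
$- V{\left(-218,Q{\left(0,1 \right)} \right)} = - (- \frac{39}{2} + \frac{173 \left(1 + 0\right)}{2} + \frac{1}{2} \left(-218\right) \left(1 + 0\right)) = - (- \frac{39}{2} + \frac{173}{2} \cdot 1 + \frac{1}{2} \left(-218\right) 1) = - (- \frac{39}{2} + \frac{173}{2} - 109) = \left(-1\right) \left(-42\right) = 42$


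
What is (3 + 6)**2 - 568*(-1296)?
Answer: 736209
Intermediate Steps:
(3 + 6)**2 - 568*(-1296) = 9**2 + 736128 = 81 + 736128 = 736209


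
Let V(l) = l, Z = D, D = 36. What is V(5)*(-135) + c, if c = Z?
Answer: -639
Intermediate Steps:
Z = 36
c = 36
V(5)*(-135) + c = 5*(-135) + 36 = -675 + 36 = -639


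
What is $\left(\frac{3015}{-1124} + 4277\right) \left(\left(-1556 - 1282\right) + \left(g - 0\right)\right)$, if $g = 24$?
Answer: $- \frac{6759696531}{562} \approx -1.2028 \cdot 10^{7}$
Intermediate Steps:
$\left(\frac{3015}{-1124} + 4277\right) \left(\left(-1556 - 1282\right) + \left(g - 0\right)\right) = \left(\frac{3015}{-1124} + 4277\right) \left(\left(-1556 - 1282\right) + \left(24 - 0\right)\right) = \left(3015 \left(- \frac{1}{1124}\right) + 4277\right) \left(-2838 + \left(24 + 0\right)\right) = \left(- \frac{3015}{1124} + 4277\right) \left(-2838 + 24\right) = \frac{4804333}{1124} \left(-2814\right) = - \frac{6759696531}{562}$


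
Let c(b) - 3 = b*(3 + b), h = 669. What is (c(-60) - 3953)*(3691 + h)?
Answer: -2310800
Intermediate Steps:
c(b) = 3 + b*(3 + b)
(c(-60) - 3953)*(3691 + h) = ((3 + (-60)**2 + 3*(-60)) - 3953)*(3691 + 669) = ((3 + 3600 - 180) - 3953)*4360 = (3423 - 3953)*4360 = -530*4360 = -2310800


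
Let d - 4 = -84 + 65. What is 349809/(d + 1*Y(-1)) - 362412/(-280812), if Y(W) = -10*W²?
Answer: -8185125384/585025 ≈ -13991.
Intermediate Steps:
d = -15 (d = 4 + (-84 + 65) = 4 - 19 = -15)
349809/(d + 1*Y(-1)) - 362412/(-280812) = 349809/(-15 + 1*(-10*(-1)²)) - 362412/(-280812) = 349809/(-15 + 1*(-10*1)) - 362412*(-1/280812) = 349809/(-15 + 1*(-10)) + 30201/23401 = 349809/(-15 - 10) + 30201/23401 = 349809/(-25) + 30201/23401 = 349809*(-1/25) + 30201/23401 = -349809/25 + 30201/23401 = -8185125384/585025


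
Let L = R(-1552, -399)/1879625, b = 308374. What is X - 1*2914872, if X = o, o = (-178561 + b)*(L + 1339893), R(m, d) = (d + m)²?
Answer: 326928585847216638/1879625 ≈ 1.7393e+11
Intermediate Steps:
L = 3806401/1879625 (L = (-399 - 1552)²/1879625 = (-1951)²*(1/1879625) = 3806401*(1/1879625) = 3806401/1879625 ≈ 2.0251)
o = 326934064713499638/1879625 (o = (-178561 + 308374)*(3806401/1879625 + 1339893) = 129813*(2518500186526/1879625) = 326934064713499638/1879625 ≈ 1.7394e+11)
X = 326934064713499638/1879625 ≈ 1.7394e+11
X - 1*2914872 = 326934064713499638/1879625 - 1*2914872 = 326934064713499638/1879625 - 2914872 = 326928585847216638/1879625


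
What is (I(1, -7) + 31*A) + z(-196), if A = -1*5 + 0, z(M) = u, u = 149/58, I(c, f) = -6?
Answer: -9189/58 ≈ -158.43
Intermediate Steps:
u = 149/58 (u = 149*(1/58) = 149/58 ≈ 2.5690)
z(M) = 149/58
A = -5 (A = -5 + 0 = -5)
(I(1, -7) + 31*A) + z(-196) = (-6 + 31*(-5)) + 149/58 = (-6 - 155) + 149/58 = -161 + 149/58 = -9189/58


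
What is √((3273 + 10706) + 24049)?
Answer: 2*√9507 ≈ 195.01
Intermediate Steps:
√((3273 + 10706) + 24049) = √(13979 + 24049) = √38028 = 2*√9507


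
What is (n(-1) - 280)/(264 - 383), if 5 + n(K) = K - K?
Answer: 285/119 ≈ 2.3950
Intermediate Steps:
n(K) = -5 (n(K) = -5 + (K - K) = -5 + 0 = -5)
(n(-1) - 280)/(264 - 383) = (-5 - 280)/(264 - 383) = -285/(-119) = -285*(-1/119) = 285/119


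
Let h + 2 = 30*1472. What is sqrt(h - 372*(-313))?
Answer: sqrt(160594) ≈ 400.74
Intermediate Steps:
h = 44158 (h = -2 + 30*1472 = -2 + 44160 = 44158)
sqrt(h - 372*(-313)) = sqrt(44158 - 372*(-313)) = sqrt(44158 + 116436) = sqrt(160594)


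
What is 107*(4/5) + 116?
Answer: 1008/5 ≈ 201.60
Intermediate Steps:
107*(4/5) + 116 = 428/5 + 116 = 1008/5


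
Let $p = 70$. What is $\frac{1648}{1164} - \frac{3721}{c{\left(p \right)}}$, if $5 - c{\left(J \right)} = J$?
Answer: $\frac{1109591}{18915} \approx 58.662$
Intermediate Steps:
$c{\left(J \right)} = 5 - J$
$\frac{1648}{1164} - \frac{3721}{c{\left(p \right)}} = \frac{1648}{1164} - \frac{3721}{5 - 70} = 1648 \cdot \frac{1}{1164} - \frac{3721}{5 - 70} = \frac{412}{291} - \frac{3721}{-65} = \frac{412}{291} - - \frac{3721}{65} = \frac{412}{291} + \frac{3721}{65} = \frac{1109591}{18915}$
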